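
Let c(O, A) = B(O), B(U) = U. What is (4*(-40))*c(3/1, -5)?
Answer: -480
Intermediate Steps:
c(O, A) = O
(4*(-40))*c(3/1, -5) = (4*(-40))*(3/1) = -480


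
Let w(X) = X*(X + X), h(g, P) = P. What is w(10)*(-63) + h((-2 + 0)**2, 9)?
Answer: -12591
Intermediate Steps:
w(X) = 2*X**2 (w(X) = X*(2*X) = 2*X**2)
w(10)*(-63) + h((-2 + 0)**2, 9) = (2*10**2)*(-63) + 9 = (2*100)*(-63) + 9 = 200*(-63) + 9 = -12600 + 9 = -12591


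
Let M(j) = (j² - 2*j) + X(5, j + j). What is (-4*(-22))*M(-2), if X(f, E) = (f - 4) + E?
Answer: 440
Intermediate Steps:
X(f, E) = -4 + E + f (X(f, E) = (-4 + f) + E = -4 + E + f)
M(j) = 1 + j² (M(j) = (j² - 2*j) + (-4 + (j + j) + 5) = (j² - 2*j) + (-4 + 2*j + 5) = (j² - 2*j) + (1 + 2*j) = 1 + j²)
(-4*(-22))*M(-2) = (-4*(-22))*(1 + (-2)²) = 88*(1 + 4) = 88*5 = 440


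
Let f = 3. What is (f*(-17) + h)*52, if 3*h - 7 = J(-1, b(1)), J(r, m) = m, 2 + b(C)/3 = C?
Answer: -7748/3 ≈ -2582.7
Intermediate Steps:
b(C) = -6 + 3*C
h = 4/3 (h = 7/3 + (-6 + 3*1)/3 = 7/3 + (-6 + 3)/3 = 7/3 + (1/3)*(-3) = 7/3 - 1 = 4/3 ≈ 1.3333)
(f*(-17) + h)*52 = (3*(-17) + 4/3)*52 = (-51 + 4/3)*52 = -149/3*52 = -7748/3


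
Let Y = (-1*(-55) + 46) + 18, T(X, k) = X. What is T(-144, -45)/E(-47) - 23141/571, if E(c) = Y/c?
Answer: 1110749/67949 ≈ 16.347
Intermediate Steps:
Y = 119 (Y = (55 + 46) + 18 = 101 + 18 = 119)
E(c) = 119/c
T(-144, -45)/E(-47) - 23141/571 = -144/(119/(-47)) - 23141/571 = -144/(119*(-1/47)) - 23141*1/571 = -144/(-119/47) - 23141/571 = -144*(-47/119) - 23141/571 = 6768/119 - 23141/571 = 1110749/67949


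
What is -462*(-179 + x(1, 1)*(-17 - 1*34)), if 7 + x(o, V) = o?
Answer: -58674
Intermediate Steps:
x(o, V) = -7 + o
-462*(-179 + x(1, 1)*(-17 - 1*34)) = -462*(-179 + (-7 + 1)*(-17 - 1*34)) = -462*(-179 - 6*(-17 - 34)) = -462*(-179 - 6*(-51)) = -462*(-179 + 306) = -462*127 = -58674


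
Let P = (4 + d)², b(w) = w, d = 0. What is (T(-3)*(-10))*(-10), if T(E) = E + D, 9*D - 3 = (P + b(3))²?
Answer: 33700/9 ≈ 3744.4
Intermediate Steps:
P = 16 (P = (4 + 0)² = 4² = 16)
D = 364/9 (D = ⅓ + (16 + 3)²/9 = ⅓ + (⅑)*19² = ⅓ + (⅑)*361 = ⅓ + 361/9 = 364/9 ≈ 40.444)
T(E) = 364/9 + E (T(E) = E + 364/9 = 364/9 + E)
(T(-3)*(-10))*(-10) = ((364/9 - 3)*(-10))*(-10) = ((337/9)*(-10))*(-10) = -3370/9*(-10) = 33700/9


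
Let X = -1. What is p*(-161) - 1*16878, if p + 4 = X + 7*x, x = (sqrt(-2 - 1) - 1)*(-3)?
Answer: -19454 + 3381*I*sqrt(3) ≈ -19454.0 + 5856.1*I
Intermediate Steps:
x = 3 - 3*I*sqrt(3) (x = (sqrt(-3) - 1)*(-3) = (I*sqrt(3) - 1)*(-3) = (-1 + I*sqrt(3))*(-3) = 3 - 3*I*sqrt(3) ≈ 3.0 - 5.1962*I)
p = 16 - 21*I*sqrt(3) (p = -4 + (-1 + 7*(3 - 3*I*sqrt(3))) = -4 + (-1 + (21 - 21*I*sqrt(3))) = -4 + (20 - 21*I*sqrt(3)) = 16 - 21*I*sqrt(3) ≈ 16.0 - 36.373*I)
p*(-161) - 1*16878 = (16 - 21*I*sqrt(3))*(-161) - 1*16878 = (-2576 + 3381*I*sqrt(3)) - 16878 = -19454 + 3381*I*sqrt(3)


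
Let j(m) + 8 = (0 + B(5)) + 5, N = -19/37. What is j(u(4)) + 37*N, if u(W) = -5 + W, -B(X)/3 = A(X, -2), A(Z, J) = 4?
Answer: -34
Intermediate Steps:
B(X) = -12 (B(X) = -3*4 = -12)
N = -19/37 (N = -19*1/37 = -19/37 ≈ -0.51351)
j(m) = -15 (j(m) = -8 + ((0 - 12) + 5) = -8 + (-12 + 5) = -8 - 7 = -15)
j(u(4)) + 37*N = -15 + 37*(-19/37) = -15 - 19 = -34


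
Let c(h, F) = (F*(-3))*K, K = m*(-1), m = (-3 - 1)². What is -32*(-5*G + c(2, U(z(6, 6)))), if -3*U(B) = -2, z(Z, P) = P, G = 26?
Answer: 3136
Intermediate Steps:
m = 16 (m = (-4)² = 16)
U(B) = ⅔ (U(B) = -⅓*(-2) = ⅔)
K = -16 (K = 16*(-1) = -16)
c(h, F) = 48*F (c(h, F) = (F*(-3))*(-16) = -3*F*(-16) = 48*F)
-32*(-5*G + c(2, U(z(6, 6)))) = -32*(-5*26 + 48*(⅔)) = -32*(-130 + 32) = -32*(-98) = 3136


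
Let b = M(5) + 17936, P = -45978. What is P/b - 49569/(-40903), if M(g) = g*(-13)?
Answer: -331596845/243659171 ≈ -1.3609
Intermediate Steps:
M(g) = -13*g
b = 17871 (b = -13*5 + 17936 = -65 + 17936 = 17871)
P/b - 49569/(-40903) = -45978/17871 - 49569/(-40903) = -45978*1/17871 - 49569*(-1/40903) = -15326/5957 + 49569/40903 = -331596845/243659171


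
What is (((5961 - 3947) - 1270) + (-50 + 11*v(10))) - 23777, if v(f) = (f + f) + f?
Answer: -22753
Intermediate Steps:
v(f) = 3*f (v(f) = 2*f + f = 3*f)
(((5961 - 3947) - 1270) + (-50 + 11*v(10))) - 23777 = (((5961 - 3947) - 1270) + (-50 + 11*(3*10))) - 23777 = ((2014 - 1270) + (-50 + 11*30)) - 23777 = (744 + (-50 + 330)) - 23777 = (744 + 280) - 23777 = 1024 - 23777 = -22753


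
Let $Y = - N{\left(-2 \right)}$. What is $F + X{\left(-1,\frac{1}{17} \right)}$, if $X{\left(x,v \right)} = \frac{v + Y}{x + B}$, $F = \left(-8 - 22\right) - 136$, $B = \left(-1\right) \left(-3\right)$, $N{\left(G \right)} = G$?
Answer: $- \frac{5609}{34} \approx -164.97$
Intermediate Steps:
$B = 3$
$F = -166$ ($F = -30 - 136 = -166$)
$Y = 2$ ($Y = \left(-1\right) \left(-2\right) = 2$)
$X{\left(x,v \right)} = \frac{2 + v}{3 + x}$ ($X{\left(x,v \right)} = \frac{v + 2}{x + 3} = \frac{2 + v}{3 + x}$)
$F + X{\left(-1,\frac{1}{17} \right)} = -166 + \frac{2 + \frac{1}{17}}{3 - 1} = -166 + \frac{2 + \frac{1}{17}}{2} = -166 + \frac{1}{2} \cdot \frac{35}{17} = -166 + \frac{35}{34} = - \frac{5609}{34}$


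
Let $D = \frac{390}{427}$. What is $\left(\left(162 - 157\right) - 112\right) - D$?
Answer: $- \frac{46079}{427} \approx -107.91$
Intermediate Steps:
$D = \frac{390}{427}$ ($D = 390 \cdot \frac{1}{427} = \frac{390}{427} \approx 0.91335$)
$\left(\left(162 - 157\right) - 112\right) - D = \left(\left(162 - 157\right) - 112\right) - \frac{390}{427} = \left(5 - 112\right) - \frac{390}{427} = -107 - \frac{390}{427} = - \frac{46079}{427}$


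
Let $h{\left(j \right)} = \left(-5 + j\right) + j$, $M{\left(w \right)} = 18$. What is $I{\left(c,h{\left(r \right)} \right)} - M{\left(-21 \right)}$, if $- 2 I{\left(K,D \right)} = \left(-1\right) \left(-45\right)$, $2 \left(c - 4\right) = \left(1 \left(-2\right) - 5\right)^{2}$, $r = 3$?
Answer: $- \frac{81}{2} \approx -40.5$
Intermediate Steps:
$h{\left(j \right)} = -5 + 2 j$
$c = \frac{57}{2}$ ($c = 4 + \frac{\left(1 \left(-2\right) - 5\right)^{2}}{2} = 4 + \frac{\left(-2 - 5\right)^{2}}{2} = 4 + \frac{\left(-7\right)^{2}}{2} = 4 + \frac{1}{2} \cdot 49 = 4 + \frac{49}{2} = \frac{57}{2} \approx 28.5$)
$I{\left(K,D \right)} = - \frac{45}{2}$ ($I{\left(K,D \right)} = - \frac{\left(-1\right) \left(-45\right)}{2} = \left(- \frac{1}{2}\right) 45 = - \frac{45}{2}$)
$I{\left(c,h{\left(r \right)} \right)} - M{\left(-21 \right)} = - \frac{45}{2} - 18 = - \frac{81}{2}$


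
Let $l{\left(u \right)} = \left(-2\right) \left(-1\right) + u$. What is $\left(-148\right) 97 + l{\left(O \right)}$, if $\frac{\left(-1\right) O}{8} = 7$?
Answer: $-14410$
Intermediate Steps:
$O = -56$ ($O = \left(-8\right) 7 = -56$)
$l{\left(u \right)} = 2 + u$
$\left(-148\right) 97 + l{\left(O \right)} = \left(-148\right) 97 + \left(2 - 56\right) = -14356 - 54 = -14410$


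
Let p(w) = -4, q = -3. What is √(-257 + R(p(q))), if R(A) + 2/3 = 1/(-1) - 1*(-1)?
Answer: I*√2319/3 ≈ 16.052*I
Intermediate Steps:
R(A) = -⅔ (R(A) = -⅔ + (1/(-1) - 1*(-1)) = -⅔ + (-1 + 1) = -⅔ + 0 = -⅔)
√(-257 + R(p(q))) = √(-257 - ⅔) = √(-773/3) = I*√2319/3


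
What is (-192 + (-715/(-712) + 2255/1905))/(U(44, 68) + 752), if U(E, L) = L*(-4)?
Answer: -51490697/130210560 ≈ -0.39544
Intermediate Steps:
U(E, L) = -4*L
(-192 + (-715/(-712) + 2255/1905))/(U(44, 68) + 752) = (-192 + (-715/(-712) + 2255/1905))/(-4*68 + 752) = (-192 + (-715*(-1/712) + 2255*(1/1905)))/(-272 + 752) = (-192 + (715/712 + 451/381))/480 = (-192 + 593527/271272)*(1/480) = -51490697/271272*1/480 = -51490697/130210560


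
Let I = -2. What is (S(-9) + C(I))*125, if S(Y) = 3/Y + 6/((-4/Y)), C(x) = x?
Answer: 8375/6 ≈ 1395.8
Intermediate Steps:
S(Y) = 3/Y - 3*Y/2 (S(Y) = 3/Y + 6*(-Y/4) = 3/Y - 3*Y/2)
(S(-9) + C(I))*125 = ((3/(-9) - 3/2*(-9)) - 2)*125 = ((3*(-⅑) + 27/2) - 2)*125 = ((-⅓ + 27/2) - 2)*125 = (79/6 - 2)*125 = (67/6)*125 = 8375/6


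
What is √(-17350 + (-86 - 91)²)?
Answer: √13979 ≈ 118.23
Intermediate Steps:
√(-17350 + (-86 - 91)²) = √(-17350 + (-177)²) = √(-17350 + 31329) = √13979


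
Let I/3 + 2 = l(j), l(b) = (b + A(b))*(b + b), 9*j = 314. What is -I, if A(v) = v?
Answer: -394222/27 ≈ -14601.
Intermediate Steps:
j = 314/9 (j = (1/9)*314 = 314/9 ≈ 34.889)
l(b) = 4*b**2 (l(b) = (b + b)*(b + b) = (2*b)*(2*b) = 4*b**2)
I = 394222/27 (I = -6 + 3*(4*(314/9)**2) = -6 + 3*(4*(98596/81)) = -6 + 3*(394384/81) = -6 + 394384/27 = 394222/27 ≈ 14601.)
-I = -1*394222/27 = -394222/27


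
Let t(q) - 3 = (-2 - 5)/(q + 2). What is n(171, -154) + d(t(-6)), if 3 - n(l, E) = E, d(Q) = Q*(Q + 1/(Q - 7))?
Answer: 25553/144 ≈ 177.45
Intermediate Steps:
t(q) = 3 - 7/(2 + q) (t(q) = 3 + (-2 - 5)/(q + 2) = 3 - 7/(2 + q))
d(Q) = Q*(Q + 1/(-7 + Q))
n(l, E) = 3 - E
n(171, -154) + d(t(-6)) = (3 - 1*(-154)) + ((-1 + 3*(-6))/(2 - 6))*(1 + ((-1 + 3*(-6))/(2 - 6))² - 7*(-1 + 3*(-6))/(2 - 6))/(-7 + (-1 + 3*(-6))/(2 - 6)) = (3 + 154) + ((-1 - 18)/(-4))*(1 + ((-1 - 18)/(-4))² - 7*(-1 - 18)/(-4))/(-7 + (-1 - 18)/(-4)) = 157 + (-¼*(-19))*(1 + (-¼*(-19))² - (-7)*(-19)/4)/(-7 - ¼*(-19)) = 157 + 19*(1 + (19/4)² - 7*19/4)/(4*(-7 + 19/4)) = 157 + 19*(1 + 361/16 - 133/4)/(4*(-9/4)) = 157 + (19/4)*(-4/9)*(-155/16) = 157 + 2945/144 = 25553/144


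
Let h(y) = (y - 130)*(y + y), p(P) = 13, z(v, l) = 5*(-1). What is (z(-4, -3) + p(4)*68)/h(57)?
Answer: -293/2774 ≈ -0.10562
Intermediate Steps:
z(v, l) = -5
h(y) = 2*y*(-130 + y) (h(y) = (-130 + y)*(2*y) = 2*y*(-130 + y))
(z(-4, -3) + p(4)*68)/h(57) = (-5 + 13*68)/((2*57*(-130 + 57))) = (-5 + 884)/((2*57*(-73))) = 879/(-8322) = 879*(-1/8322) = -293/2774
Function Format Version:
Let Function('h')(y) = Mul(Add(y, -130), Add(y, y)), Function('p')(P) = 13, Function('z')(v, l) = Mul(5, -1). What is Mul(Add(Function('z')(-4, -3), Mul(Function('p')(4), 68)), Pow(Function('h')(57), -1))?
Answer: Rational(-293, 2774) ≈ -0.10562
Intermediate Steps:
Function('z')(v, l) = -5
Function('h')(y) = Mul(2, y, Add(-130, y)) (Function('h')(y) = Mul(Add(-130, y), Mul(2, y)) = Mul(2, y, Add(-130, y)))
Mul(Add(Function('z')(-4, -3), Mul(Function('p')(4), 68)), Pow(Function('h')(57), -1)) = Mul(Add(-5, Mul(13, 68)), Pow(Mul(2, 57, Add(-130, 57)), -1)) = Mul(Add(-5, 884), Pow(Mul(2, 57, -73), -1)) = Mul(879, Pow(-8322, -1)) = Mul(879, Rational(-1, 8322)) = Rational(-293, 2774)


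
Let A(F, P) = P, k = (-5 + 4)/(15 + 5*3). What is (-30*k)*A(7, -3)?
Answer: -3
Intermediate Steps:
k = -1/30 (k = -1/(15 + 15) = -1/30 ≈ -0.033333)
(-30*k)*A(7, -3) = -30*(-1/30)*(-3) = 1*(-3) = -3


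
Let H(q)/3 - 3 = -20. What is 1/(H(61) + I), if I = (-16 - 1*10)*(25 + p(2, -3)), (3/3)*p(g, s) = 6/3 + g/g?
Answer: -1/779 ≈ -0.0012837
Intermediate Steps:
p(g, s) = 3 (p(g, s) = 6/3 + g/g = 6*(⅓) + 1 = 2 + 1 = 3)
H(q) = -51 (H(q) = 9 + 3*(-20) = 9 - 60 = -51)
I = -728 (I = (-16 - 1*10)*(25 + 3) = (-16 - 10)*28 = -26*28 = -728)
1/(H(61) + I) = 1/(-51 - 728) = 1/(-779) = -1/779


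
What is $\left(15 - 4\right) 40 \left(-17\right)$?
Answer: $-7480$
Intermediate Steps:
$\left(15 - 4\right) 40 \left(-17\right) = 11 \cdot 40 \left(-17\right) = 440 \left(-17\right) = -7480$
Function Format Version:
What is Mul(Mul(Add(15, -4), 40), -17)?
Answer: -7480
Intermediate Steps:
Mul(Mul(Add(15, -4), 40), -17) = Mul(Mul(11, 40), -17) = Mul(440, -17) = -7480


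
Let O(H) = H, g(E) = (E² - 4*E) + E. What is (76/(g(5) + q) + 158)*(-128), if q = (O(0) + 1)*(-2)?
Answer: -21440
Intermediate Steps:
g(E) = E² - 3*E
q = -2 (q = (0 + 1)*(-2) = 1*(-2) = -2)
(76/(g(5) + q) + 158)*(-128) = (76/(5*(-3 + 5) - 2) + 158)*(-128) = (76/(5*2 - 2) + 158)*(-128) = (76/(10 - 2) + 158)*(-128) = (76/8 + 158)*(-128) = (76*(⅛) + 158)*(-128) = (19/2 + 158)*(-128) = (335/2)*(-128) = -21440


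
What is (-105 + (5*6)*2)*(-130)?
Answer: 5850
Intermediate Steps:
(-105 + (5*6)*2)*(-130) = (-105 + 30*2)*(-130) = (-105 + 60)*(-130) = -45*(-130) = 5850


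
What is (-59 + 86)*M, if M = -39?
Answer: -1053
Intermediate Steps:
(-59 + 86)*M = (-59 + 86)*(-39) = 27*(-39) = -1053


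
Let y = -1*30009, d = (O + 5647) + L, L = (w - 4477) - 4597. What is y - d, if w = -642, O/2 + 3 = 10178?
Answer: -46290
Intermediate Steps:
O = 20350 (O = -6 + 2*10178 = -6 + 20356 = 20350)
L = -9716 (L = (-642 - 4477) - 4597 = -5119 - 4597 = -9716)
d = 16281 (d = (20350 + 5647) - 9716 = 25997 - 9716 = 16281)
y = -30009
y - d = -30009 - 1*16281 = -30009 - 16281 = -46290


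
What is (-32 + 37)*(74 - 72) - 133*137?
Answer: -18211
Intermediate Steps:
(-32 + 37)*(74 - 72) - 133*137 = 5*2 - 18221 = 10 - 18221 = -18211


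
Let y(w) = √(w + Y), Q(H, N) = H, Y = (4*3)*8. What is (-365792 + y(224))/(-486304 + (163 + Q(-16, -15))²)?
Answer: 736/935 - 8*√5/464695 ≈ 0.78713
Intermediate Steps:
Y = 96 (Y = 12*8 = 96)
y(w) = √(96 + w) (y(w) = √(w + 96) = √(96 + w))
(-365792 + y(224))/(-486304 + (163 + Q(-16, -15))²) = (-365792 + √(96 + 224))/(-486304 + (163 - 16)²) = (-365792 + √320)/(-486304 + 147²) = (-365792 + 8*√5)/(-486304 + 21609) = (-365792 + 8*√5)/(-464695) = (-365792 + 8*√5)*(-1/464695) = 736/935 - 8*√5/464695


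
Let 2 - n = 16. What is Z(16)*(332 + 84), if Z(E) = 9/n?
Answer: -1872/7 ≈ -267.43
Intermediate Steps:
n = -14 (n = 2 - 1*16 = 2 - 16 = -14)
Z(E) = -9/14 (Z(E) = 9/(-14) = 9*(-1/14) = -9/14)
Z(16)*(332 + 84) = -9*(332 + 84)/14 = -9/14*416 = -1872/7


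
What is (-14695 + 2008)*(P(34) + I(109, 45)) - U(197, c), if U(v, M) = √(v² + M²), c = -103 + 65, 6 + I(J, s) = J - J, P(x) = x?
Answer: -355236 - √40253 ≈ -3.5544e+5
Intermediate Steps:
I(J, s) = -6 (I(J, s) = -6 + (J - J) = -6 + 0 = -6)
c = -38
U(v, M) = √(M² + v²)
(-14695 + 2008)*(P(34) + I(109, 45)) - U(197, c) = (-14695 + 2008)*(34 - 6) - √((-38)² + 197²) = -12687*28 - √(1444 + 38809) = -355236 - √40253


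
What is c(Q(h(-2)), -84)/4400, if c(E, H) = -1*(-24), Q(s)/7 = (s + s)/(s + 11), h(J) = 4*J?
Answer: 3/550 ≈ 0.0054545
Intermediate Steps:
Q(s) = 14*s/(11 + s) (Q(s) = 7*((s + s)/(s + 11)) = 7*((2*s)/(11 + s)) = 7*(2*s/(11 + s)) = 14*s/(11 + s))
c(E, H) = 24
c(Q(h(-2)), -84)/4400 = 24/4400 = 24*(1/4400) = 3/550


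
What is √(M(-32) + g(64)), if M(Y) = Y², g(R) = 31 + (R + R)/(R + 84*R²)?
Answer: √30502306849/5377 ≈ 32.481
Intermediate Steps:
g(R) = 31 + 2*R/(R + 84*R²) (g(R) = 31 + (2*R)/(R + 84*R²) = 31 + 2*R/(R + 84*R²))
√(M(-32) + g(64)) = √((-32)² + 3*(11 + 868*64)/(1 + 84*64)) = √(1024 + 3*(11 + 55552)/(1 + 5376)) = √(1024 + 3*55563/5377) = √(1024 + 3*(1/5377)*55563) = √(1024 + 166689/5377) = √(5672737/5377) = √30502306849/5377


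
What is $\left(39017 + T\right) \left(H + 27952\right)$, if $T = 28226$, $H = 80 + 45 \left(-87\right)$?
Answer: $1621699431$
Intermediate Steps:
$H = -3835$ ($H = 80 - 3915 = -3835$)
$\left(39017 + T\right) \left(H + 27952\right) = \left(39017 + 28226\right) \left(-3835 + 27952\right) = 67243 \cdot 24117 = 1621699431$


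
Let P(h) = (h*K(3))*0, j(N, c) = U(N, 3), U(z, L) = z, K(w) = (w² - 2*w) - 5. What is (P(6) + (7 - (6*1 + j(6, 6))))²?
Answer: 25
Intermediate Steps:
K(w) = -5 + w² - 2*w
j(N, c) = N
P(h) = 0 (P(h) = (h*(-5 + 3² - 2*3))*0 = (h*(-5 + 9 - 6))*0 = (h*(-2))*0 = -2*h*0 = 0)
(P(6) + (7 - (6*1 + j(6, 6))))² = (0 + (7 - (6*1 + 6)))² = (0 + (7 - (6 + 6)))² = (0 + (7 - 1*12))² = (0 + (7 - 12))² = (0 - 5)² = (-5)² = 25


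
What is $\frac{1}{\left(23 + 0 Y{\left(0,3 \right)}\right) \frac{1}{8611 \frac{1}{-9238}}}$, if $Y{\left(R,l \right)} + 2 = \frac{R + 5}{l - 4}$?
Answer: $- \frac{8611}{212474} \approx -0.040527$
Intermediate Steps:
$Y{\left(R,l \right)} = -2 + \frac{5 + R}{-4 + l}$ ($Y{\left(R,l \right)} = -2 + \frac{R + 5}{l - 4} = -2 + \frac{5 + R}{-4 + l}$)
$\frac{1}{\left(23 + 0 Y{\left(0,3 \right)}\right) \frac{1}{8611 \frac{1}{-9238}}} = \frac{1}{\left(23 + 0 \frac{13 + 0 - 6}{-4 + 3}\right) \frac{1}{8611 \frac{1}{-9238}}} = \frac{1}{\left(23 + 0 \frac{13 + 0 - 6}{-1}\right) \frac{1}{8611 \left(- \frac{1}{9238}\right)}} = \frac{1}{\left(23 + 0 \left(\left(-1\right) 7\right)\right) \frac{1}{- \frac{8611}{9238}}} = \frac{1}{\left(23 + 0 \left(-7\right)\right) \left(- \frac{9238}{8611}\right)} = \frac{1}{\left(23 + 0\right) \left(- \frac{9238}{8611}\right)} = \frac{1}{23 \left(- \frac{9238}{8611}\right)} = \frac{1}{- \frac{212474}{8611}} = - \frac{8611}{212474}$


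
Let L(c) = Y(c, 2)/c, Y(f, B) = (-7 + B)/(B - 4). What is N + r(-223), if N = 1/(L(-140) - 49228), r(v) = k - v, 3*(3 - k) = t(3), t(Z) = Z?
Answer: 620272969/2756769 ≈ 225.00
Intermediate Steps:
k = 2 (k = 3 - ⅓*3 = 3 - 1 = 2)
Y(f, B) = (-7 + B)/(-4 + B)
L(c) = 5/(2*c) (L(c) = ((-7 + 2)/(-4 + 2))/c = (-5/(-2))/c = (-½*(-5))/c = 5/(2*c))
r(v) = 2 - v
N = -56/2756769 (N = 1/((5/2)/(-140) - 49228) = 1/((5/2)*(-1/140) - 49228) = 1/(-1/56 - 49228) = 1/(-2756769/56) = -56/2756769 ≈ -2.0314e-5)
N + r(-223) = -56/2756769 + (2 - 1*(-223)) = -56/2756769 + (2 + 223) = -56/2756769 + 225 = 620272969/2756769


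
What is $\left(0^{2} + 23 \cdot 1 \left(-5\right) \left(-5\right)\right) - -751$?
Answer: $1326$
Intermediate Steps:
$\left(0^{2} + 23 \cdot 1 \left(-5\right) \left(-5\right)\right) - -751 = \left(0 + 23 \left(\left(-5\right) \left(-5\right)\right)\right) + 751 = \left(0 + 23 \cdot 25\right) + 751 = \left(0 + 575\right) + 751 = 575 + 751 = 1326$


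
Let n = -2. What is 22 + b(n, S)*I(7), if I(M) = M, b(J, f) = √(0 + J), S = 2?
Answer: 22 + 7*I*√2 ≈ 22.0 + 9.8995*I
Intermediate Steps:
b(J, f) = √J
22 + b(n, S)*I(7) = 22 + √(-2)*7 = 22 + (I*√2)*7 = 22 + 7*I*√2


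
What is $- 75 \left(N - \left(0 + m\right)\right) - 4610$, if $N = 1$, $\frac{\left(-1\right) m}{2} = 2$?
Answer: $-4985$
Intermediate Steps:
$m = -4$ ($m = \left(-2\right) 2 = -4$)
$- 75 \left(N - \left(0 + m\right)\right) - 4610 = - 75 \left(1 - \left(0 - 4\right)\right) - 4610 = - 75 \left(1 - -4\right) - 4610 = - 75 \left(1 + 4\right) - 4610 = \left(-75\right) 5 - 4610 = -375 - 4610 = -4985$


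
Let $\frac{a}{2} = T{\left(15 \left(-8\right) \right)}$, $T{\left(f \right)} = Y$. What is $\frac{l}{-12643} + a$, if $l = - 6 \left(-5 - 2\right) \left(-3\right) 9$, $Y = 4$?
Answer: $\frac{102278}{12643} \approx 8.0897$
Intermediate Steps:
$T{\left(f \right)} = 4$
$l = -1134$ ($l = - 6 \left(\left(-7\right) \left(-3\right)\right) 9 = \left(-6\right) 21 \cdot 9 = \left(-126\right) 9 = -1134$)
$a = 8$ ($a = 2 \cdot 4 = 8$)
$\frac{l}{-12643} + a = - \frac{1134}{-12643} + 8 = \left(-1134\right) \left(- \frac{1}{12643}\right) + 8 = \frac{1134}{12643} + 8 = \frac{102278}{12643}$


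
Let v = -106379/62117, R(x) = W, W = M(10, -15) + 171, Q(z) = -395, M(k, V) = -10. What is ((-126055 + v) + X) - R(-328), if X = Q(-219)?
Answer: -7864801866/62117 ≈ -1.2661e+5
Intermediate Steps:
X = -395
W = 161 (W = -10 + 171 = 161)
R(x) = 161
v = -106379/62117 (v = -106379*1/62117 = -106379/62117 ≈ -1.7126)
((-126055 + v) + X) - R(-328) = ((-126055 - 106379/62117) - 395) - 1*161 = (-7830264814/62117 - 395) - 161 = -7854801029/62117 - 161 = -7864801866/62117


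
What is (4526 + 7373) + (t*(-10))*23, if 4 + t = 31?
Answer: 5689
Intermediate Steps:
t = 27 (t = -4 + 31 = 27)
(4526 + 7373) + (t*(-10))*23 = (4526 + 7373) + (27*(-10))*23 = 11899 - 270*23 = 11899 - 6210 = 5689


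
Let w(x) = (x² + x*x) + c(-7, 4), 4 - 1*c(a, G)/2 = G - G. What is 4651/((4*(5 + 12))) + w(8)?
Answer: 13899/68 ≈ 204.40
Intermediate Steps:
c(a, G) = 8 (c(a, G) = 8 - 2*(G - G) = 8 - 2*0 = 8 + 0 = 8)
w(x) = 8 + 2*x² (w(x) = (x² + x*x) + 8 = (x² + x²) + 8 = 2*x² + 8 = 8 + 2*x²)
4651/((4*(5 + 12))) + w(8) = 4651/((4*(5 + 12))) + (8 + 2*8²) = 4651/((4*17)) + (8 + 2*64) = 4651/68 + (8 + 128) = 4651*(1/68) + 136 = 4651/68 + 136 = 13899/68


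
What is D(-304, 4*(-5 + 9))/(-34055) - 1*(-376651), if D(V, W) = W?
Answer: 12826849789/34055 ≈ 3.7665e+5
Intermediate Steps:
D(-304, 4*(-5 + 9))/(-34055) - 1*(-376651) = (4*(-5 + 9))/(-34055) - 1*(-376651) = (4*4)*(-1/34055) + 376651 = 16*(-1/34055) + 376651 = -16/34055 + 376651 = 12826849789/34055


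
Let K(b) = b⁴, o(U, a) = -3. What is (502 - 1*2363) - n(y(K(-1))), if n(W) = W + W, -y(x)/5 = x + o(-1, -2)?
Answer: -1881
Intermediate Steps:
y(x) = 15 - 5*x (y(x) = -5*(x - 3) = -5*(-3 + x) = 15 - 5*x)
n(W) = 2*W
(502 - 1*2363) - n(y(K(-1))) = (502 - 1*2363) - 2*(15 - 5*(-1)⁴) = (502 - 2363) - 2*(15 - 5*1) = -1861 - 2*(15 - 5) = -1861 - 2*10 = -1861 - 1*20 = -1861 - 20 = -1881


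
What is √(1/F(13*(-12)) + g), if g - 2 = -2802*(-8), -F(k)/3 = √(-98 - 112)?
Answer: √(988633800 + 70*I*√210)/210 ≈ 149.73 + 7.6814e-5*I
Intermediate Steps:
F(k) = -3*I*√210 (F(k) = -3*√(-98 - 112) = -3*I*√210)
g = 22418 (g = 2 - 2802*(-8) = 2 + 22416 = 22418)
√(1/F(13*(-12)) + g) = √(1/(-3*I*√210) + 22418) = √(I*√210/630 + 22418) = √(22418 + I*√210/630)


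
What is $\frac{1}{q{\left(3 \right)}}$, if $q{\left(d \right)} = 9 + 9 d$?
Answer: $\frac{1}{36} \approx 0.027778$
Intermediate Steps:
$\frac{1}{q{\left(3 \right)}} = \frac{1}{9 + 9 \cdot 3} = \frac{1}{9 + 27} = \frac{1}{36}$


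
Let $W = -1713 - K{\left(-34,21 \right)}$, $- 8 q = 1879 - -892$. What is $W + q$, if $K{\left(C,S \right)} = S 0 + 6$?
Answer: $- \frac{16523}{8} \approx -2065.4$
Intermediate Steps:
$q = - \frac{2771}{8}$ ($q = - \frac{1879 - -892}{8} = - \frac{1879 + 892}{8} = \left(- \frac{1}{8}\right) 2771 = - \frac{2771}{8} \approx -346.38$)
$K{\left(C,S \right)} = 6$ ($K{\left(C,S \right)} = 0 + 6 = 6$)
$W = -1719$ ($W = -1713 - 6 = -1719$)
$W + q = -1719 - \frac{2771}{8} = - \frac{16523}{8}$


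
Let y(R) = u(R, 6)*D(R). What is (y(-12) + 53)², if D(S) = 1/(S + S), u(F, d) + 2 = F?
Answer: 413449/144 ≈ 2871.2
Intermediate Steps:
u(F, d) = -2 + F
D(S) = 1/(2*S)
y(R) = (-2 + R)/(2*R) (y(R) = (-2 + R)*(1/(2*R)) = (-2 + R)/(2*R))
(y(-12) + 53)² = ((½)*(-2 - 12)/(-12) + 53)² = ((½)*(-1/12)*(-14) + 53)² = (7/12 + 53)² = (643/12)² = 413449/144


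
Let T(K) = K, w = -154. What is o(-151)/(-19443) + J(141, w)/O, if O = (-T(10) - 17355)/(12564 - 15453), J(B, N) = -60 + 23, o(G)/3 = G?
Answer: -690151418/112542565 ≈ -6.1324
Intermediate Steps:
o(G) = 3*G
J(B, N) = -37
O = 17365/2889 (O = (-1*10 - 17355)/(12564 - 15453) = (-10 - 17355)/(-2889) = -17365*(-1/2889) = 17365/2889 ≈ 6.0107)
o(-151)/(-19443) + J(141, w)/O = (3*(-151))/(-19443) - 37/17365/2889 = -453*(-1/19443) - 37*2889/17365 = 151/6481 - 106893/17365 = -690151418/112542565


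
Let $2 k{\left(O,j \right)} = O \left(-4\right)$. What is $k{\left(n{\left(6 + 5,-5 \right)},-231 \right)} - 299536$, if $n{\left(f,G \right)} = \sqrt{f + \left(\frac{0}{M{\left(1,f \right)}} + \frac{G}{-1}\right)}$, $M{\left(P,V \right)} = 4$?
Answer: $-299544$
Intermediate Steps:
$n{\left(f,G \right)} = \sqrt{f - G}$ ($n{\left(f,G \right)} = \sqrt{f + \left(\frac{0}{4} + \frac{G}{-1}\right)} = \sqrt{f + \left(0 \cdot \frac{1}{4} + G \left(-1\right)\right)} = \sqrt{f + \left(0 - G\right)} = \sqrt{f - G}$)
$k{\left(O,j \right)} = - 2 O$ ($k{\left(O,j \right)} = \frac{O \left(-4\right)}{2} = \frac{\left(-4\right) O}{2} = - 2 O$)
$k{\left(n{\left(6 + 5,-5 \right)},-231 \right)} - 299536 = - 2 \sqrt{\left(6 + 5\right) - -5} - 299536 = - 2 \sqrt{11 + 5} - 299536 = - 2 \sqrt{16} - 299536 = \left(-2\right) 4 - 299536 = -8 - 299536 = -299544$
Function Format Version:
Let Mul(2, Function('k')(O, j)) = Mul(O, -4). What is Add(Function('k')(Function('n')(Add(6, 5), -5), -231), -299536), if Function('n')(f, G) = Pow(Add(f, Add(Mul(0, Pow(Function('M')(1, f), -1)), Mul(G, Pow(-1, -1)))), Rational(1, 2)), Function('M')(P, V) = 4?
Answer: -299544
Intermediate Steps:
Function('n')(f, G) = Pow(Add(f, Mul(-1, G)), Rational(1, 2)) (Function('n')(f, G) = Pow(Add(f, Add(Mul(0, Pow(4, -1)), Mul(G, Pow(-1, -1)))), Rational(1, 2)) = Pow(Add(f, Add(Mul(0, Rational(1, 4)), Mul(G, -1))), Rational(1, 2)) = Pow(Add(f, Add(0, Mul(-1, G))), Rational(1, 2)) = Pow(Add(f, Mul(-1, G)), Rational(1, 2)))
Function('k')(O, j) = Mul(-2, O) (Function('k')(O, j) = Mul(Rational(1, 2), Mul(O, -4)) = Mul(Rational(1, 2), Mul(-4, O)) = Mul(-2, O))
Add(Function('k')(Function('n')(Add(6, 5), -5), -231), -299536) = Add(Mul(-2, Pow(Add(Add(6, 5), Mul(-1, -5)), Rational(1, 2))), -299536) = Add(Mul(-2, Pow(Add(11, 5), Rational(1, 2))), -299536) = Add(Mul(-2, Pow(16, Rational(1, 2))), -299536) = Add(Mul(-2, 4), -299536) = Add(-8, -299536) = -299544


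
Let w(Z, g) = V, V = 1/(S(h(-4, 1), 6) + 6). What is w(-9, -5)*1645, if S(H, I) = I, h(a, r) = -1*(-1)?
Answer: 1645/12 ≈ 137.08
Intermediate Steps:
h(a, r) = 1
V = 1/12 (V = 1/(6 + 6) = 1/12 ≈ 0.083333)
w(Z, g) = 1/12
w(-9, -5)*1645 = (1/12)*1645 = 1645/12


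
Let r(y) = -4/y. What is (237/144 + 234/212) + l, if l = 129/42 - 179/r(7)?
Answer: 5682017/17808 ≈ 319.07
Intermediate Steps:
l = 8857/28 (l = 129/42 - 179/((-4/7)) = 129*(1/42) - 179/((-4*⅐)) = 43/14 - 179/(-4/7) = 43/14 - 179*(-7/4) = 43/14 + 1253/4 = 8857/28 ≈ 316.32)
(237/144 + 234/212) + l = (237/144 + 234/212) + 8857/28 = (237*(1/144) + 234*(1/212)) + 8857/28 = (79/48 + 117/106) + 8857/28 = 6995/2544 + 8857/28 = 5682017/17808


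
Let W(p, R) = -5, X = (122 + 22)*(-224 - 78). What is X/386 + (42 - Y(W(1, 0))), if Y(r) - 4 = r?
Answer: -13445/193 ≈ -69.663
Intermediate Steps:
X = -43488 (X = 144*(-302) = -43488)
Y(r) = 4 + r
X/386 + (42 - Y(W(1, 0))) = -43488/386 + (42 - (4 - 5)) = -43488*1/386 + (42 - 1*(-1)) = -21744/193 + (42 + 1) = -21744/193 + 43 = -13445/193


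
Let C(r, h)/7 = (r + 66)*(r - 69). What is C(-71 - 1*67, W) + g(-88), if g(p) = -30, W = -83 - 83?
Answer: 104298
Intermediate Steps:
W = -166
C(r, h) = 7*(-69 + r)*(66 + r) (C(r, h) = 7*((r + 66)*(r - 69)) = 7*((66 + r)*(-69 + r)) = 7*((-69 + r)*(66 + r)) = 7*(-69 + r)*(66 + r))
C(-71 - 1*67, W) + g(-88) = (-31878 - 21*(-71 - 1*67) + 7*(-71 - 1*67)²) - 30 = (-31878 - 21*(-71 - 67) + 7*(-71 - 67)²) - 30 = (-31878 - 21*(-138) + 7*(-138)²) - 30 = (-31878 + 2898 + 7*19044) - 30 = (-31878 + 2898 + 133308) - 30 = 104328 - 30 = 104298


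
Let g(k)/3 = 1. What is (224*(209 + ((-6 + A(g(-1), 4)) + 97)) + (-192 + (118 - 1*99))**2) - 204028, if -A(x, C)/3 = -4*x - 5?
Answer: -95475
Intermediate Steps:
g(k) = 3 (g(k) = 3*1 = 3)
A(x, C) = 15 + 12*x (A(x, C) = -3*(-4*x - 5) = -3*(-5 - 4*x) = 15 + 12*x)
(224*(209 + ((-6 + A(g(-1), 4)) + 97)) + (-192 + (118 - 1*99))**2) - 204028 = (224*(209 + ((-6 + (15 + 12*3)) + 97)) + (-192 + (118 - 1*99))**2) - 204028 = (224*(209 + ((-6 + (15 + 36)) + 97)) + (-192 + (118 - 99))**2) - 204028 = (224*(209 + ((-6 + 51) + 97)) + (-192 + 19)**2) - 204028 = (224*(209 + (45 + 97)) + (-173)**2) - 204028 = (224*(209 + 142) + 29929) - 204028 = (224*351 + 29929) - 204028 = (78624 + 29929) - 204028 = 108553 - 204028 = -95475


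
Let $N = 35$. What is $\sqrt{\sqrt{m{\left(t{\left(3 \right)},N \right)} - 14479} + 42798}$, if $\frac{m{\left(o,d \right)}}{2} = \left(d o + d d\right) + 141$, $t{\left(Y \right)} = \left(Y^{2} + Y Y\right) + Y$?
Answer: $\sqrt{42798 + i \sqrt{10277}} \approx 206.88 + 0.245 i$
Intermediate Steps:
$t{\left(Y \right)} = Y + 2 Y^{2}$ ($t{\left(Y \right)} = \left(Y^{2} + Y^{2}\right) + Y = 2 Y^{2} + Y = Y + 2 Y^{2}$)
$m{\left(o,d \right)} = 282 + 2 d^{2} + 2 d o$ ($m{\left(o,d \right)} = 2 \left(\left(d o + d d\right) + 141\right) = 2 \left(\left(d o + d^{2}\right) + 141\right) = 2 \left(\left(d^{2} + d o\right) + 141\right) = 2 \left(141 + d^{2} + d o\right) = 282 + 2 d^{2} + 2 d o$)
$\sqrt{\sqrt{m{\left(t{\left(3 \right)},N \right)} - 14479} + 42798} = \sqrt{\sqrt{\left(282 + 2 \cdot 35^{2} + 2 \cdot 35 \cdot 3 \left(1 + 2 \cdot 3\right)\right) - 14479} + 42798} = \sqrt{\sqrt{\left(282 + 2 \cdot 1225 + 2 \cdot 35 \cdot 3 \left(1 + 6\right)\right) - 14479} + 42798} = \sqrt{\sqrt{\left(282 + 2450 + 2 \cdot 35 \cdot 3 \cdot 7\right) - 14479} + 42798} = \sqrt{\sqrt{\left(282 + 2450 + 2 \cdot 35 \cdot 21\right) - 14479} + 42798} = \sqrt{\sqrt{\left(282 + 2450 + 1470\right) - 14479} + 42798} = \sqrt{\sqrt{4202 - 14479} + 42798} = \sqrt{\sqrt{-10277} + 42798} = \sqrt{i \sqrt{10277} + 42798} = \sqrt{42798 + i \sqrt{10277}}$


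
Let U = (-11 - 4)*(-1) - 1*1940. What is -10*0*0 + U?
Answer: -1925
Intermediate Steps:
U = -1925 (U = -15*(-1) - 1940 = 15 - 1940 = -1925)
-10*0*0 + U = -10*0*0 - 1925 = 0*0 - 1925 = 0 - 1925 = -1925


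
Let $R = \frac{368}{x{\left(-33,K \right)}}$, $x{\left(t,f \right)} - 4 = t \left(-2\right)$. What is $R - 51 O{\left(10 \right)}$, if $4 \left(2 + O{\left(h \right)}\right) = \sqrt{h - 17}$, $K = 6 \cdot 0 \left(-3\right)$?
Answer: $\frac{3754}{35} - \frac{51 i \sqrt{7}}{4} \approx 107.26 - 33.733 i$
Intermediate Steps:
$K = 0$ ($K = 0 \left(-3\right) = 0$)
$O{\left(h \right)} = -2 + \frac{\sqrt{-17 + h}}{4}$ ($O{\left(h \right)} = -2 + \frac{\sqrt{h - 17}}{4} = -2 + \frac{\sqrt{-17 + h}}{4}$)
$x{\left(t,f \right)} = 4 - 2 t$ ($x{\left(t,f \right)} = 4 + t \left(-2\right) = 4 - 2 t$)
$R = \frac{184}{35}$ ($R = \frac{368}{4 - -66} = \frac{368}{4 + 66} = \frac{368}{70} = 368 \cdot \frac{1}{70} = \frac{184}{35} \approx 5.2571$)
$R - 51 O{\left(10 \right)} = \frac{184}{35} - 51 \left(-2 + \frac{\sqrt{-17 + 10}}{4}\right) = \frac{184}{35} - 51 \left(-2 + \frac{\sqrt{-7}}{4}\right) = \frac{184}{35} - 51 \left(-2 + \frac{i \sqrt{7}}{4}\right) = \frac{184}{35} + \left(102 - \frac{51 i \sqrt{7}}{4}\right) = \frac{3754}{35} - \frac{51 i \sqrt{7}}{4}$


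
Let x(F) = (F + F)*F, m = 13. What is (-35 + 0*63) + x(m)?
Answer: 303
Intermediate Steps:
x(F) = 2*F² (x(F) = (2*F)*F = 2*F²)
(-35 + 0*63) + x(m) = (-35 + 0*63) + 2*13² = (-35 + 0) + 2*169 = -35 + 338 = 303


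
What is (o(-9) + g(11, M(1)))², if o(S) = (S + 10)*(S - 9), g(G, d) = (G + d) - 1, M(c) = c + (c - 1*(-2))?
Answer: 16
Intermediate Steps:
M(c) = 2 + 2*c (M(c) = c + (c + 2) = c + (2 + c) = 2 + 2*c)
g(G, d) = -1 + G + d
o(S) = (-9 + S)*(10 + S) (o(S) = (10 + S)*(-9 + S) = (-9 + S)*(10 + S))
(o(-9) + g(11, M(1)))² = ((-90 - 9 + (-9)²) + (-1 + 11 + (2 + 2*1)))² = ((-90 - 9 + 81) + (-1 + 11 + (2 + 2)))² = (-18 + (-1 + 11 + 4))² = (-18 + 14)² = (-4)² = 16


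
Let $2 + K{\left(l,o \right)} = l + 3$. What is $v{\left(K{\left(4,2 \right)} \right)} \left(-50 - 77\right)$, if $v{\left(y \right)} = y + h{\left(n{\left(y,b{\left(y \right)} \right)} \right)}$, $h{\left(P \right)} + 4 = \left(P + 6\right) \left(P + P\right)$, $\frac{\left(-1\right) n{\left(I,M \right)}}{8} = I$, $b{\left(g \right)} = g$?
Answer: $-345567$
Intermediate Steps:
$K{\left(l,o \right)} = 1 + l$ ($K{\left(l,o \right)} = -2 + \left(l + 3\right) = -2 + \left(3 + l\right) = 1 + l$)
$n{\left(I,M \right)} = - 8 I$
$h{\left(P \right)} = -4 + 2 P \left(6 + P\right)$ ($h{\left(P \right)} = -4 + \left(P + 6\right) \left(P + P\right) = -4 + \left(6 + P\right) 2 P = -4 + 2 P \left(6 + P\right)$)
$v{\left(y \right)} = -4 - 95 y + 128 y^{2}$ ($v{\left(y \right)} = y + \left(-4 + 2 \left(- 8 y\right)^{2} + 12 \left(- 8 y\right)\right) = y - \left(4 + 96 y - 128 y^{2}\right) = y - \left(4 - 128 y^{2} + 96 y\right) = -4 - 95 y + 128 y^{2}$)
$v{\left(K{\left(4,2 \right)} \right)} \left(-50 - 77\right) = \left(-4 - 95 \left(1 + 4\right) + 128 \left(1 + 4\right)^{2}\right) \left(-50 - 77\right) = \left(-4 - 475 + 128 \cdot 5^{2}\right) \left(-127\right) = \left(-4 - 475 + 128 \cdot 25\right) \left(-127\right) = \left(-4 - 475 + 3200\right) \left(-127\right) = 2721 \left(-127\right) = -345567$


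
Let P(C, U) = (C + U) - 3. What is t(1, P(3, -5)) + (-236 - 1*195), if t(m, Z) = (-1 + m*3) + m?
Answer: -428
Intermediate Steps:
P(C, U) = -3 + C + U
t(m, Z) = -1 + 4*m (t(m, Z) = (-1 + 3*m) + m = -1 + 4*m)
t(1, P(3, -5)) + (-236 - 1*195) = (-1 + 4*1) + (-236 - 1*195) = (-1 + 4) + (-236 - 195) = 3 - 431 = -428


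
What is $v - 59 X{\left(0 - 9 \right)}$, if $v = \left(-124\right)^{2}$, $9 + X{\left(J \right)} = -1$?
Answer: $15966$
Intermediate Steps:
$X{\left(J \right)} = -10$ ($X{\left(J \right)} = -9 - 1 = -10$)
$v = 15376$
$v - 59 X{\left(0 - 9 \right)} = 15376 - -590 = 15376 + 590 = 15966$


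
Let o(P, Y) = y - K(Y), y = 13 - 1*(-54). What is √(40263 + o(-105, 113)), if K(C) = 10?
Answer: 24*√70 ≈ 200.80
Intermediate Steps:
y = 67 (y = 13 + 54 = 67)
o(P, Y) = 57 (o(P, Y) = 67 - 1*10 = 67 - 10 = 57)
√(40263 + o(-105, 113)) = √(40263 + 57) = √40320 = 24*√70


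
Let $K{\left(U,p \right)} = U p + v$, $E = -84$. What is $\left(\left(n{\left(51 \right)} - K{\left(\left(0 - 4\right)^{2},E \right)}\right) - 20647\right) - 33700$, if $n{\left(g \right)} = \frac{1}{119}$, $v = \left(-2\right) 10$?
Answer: $- \frac{6304976}{119} \approx -52983.0$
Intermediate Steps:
$v = -20$
$n{\left(g \right)} = \frac{1}{119}$
$K{\left(U,p \right)} = -20 + U p$ ($K{\left(U,p \right)} = U p - 20 = -20 + U p$)
$\left(\left(n{\left(51 \right)} - K{\left(\left(0 - 4\right)^{2},E \right)}\right) - 20647\right) - 33700 = \left(\left(\frac{1}{119} - \left(-20 + \left(0 - 4\right)^{2} \left(-84\right)\right)\right) - 20647\right) - 33700 = \left(\left(\frac{1}{119} - \left(-20 + \left(-4\right)^{2} \left(-84\right)\right)\right) - 20647\right) - 33700 = \left(\left(\frac{1}{119} - \left(-20 + 16 \left(-84\right)\right)\right) - 20647\right) - 33700 = \left(\left(\frac{1}{119} - \left(-20 - 1344\right)\right) - 20647\right) - 33700 = \left(\left(\frac{1}{119} - -1364\right) - 20647\right) - 33700 = \left(\left(\frac{1}{119} + 1364\right) - 20647\right) - 33700 = \left(\frac{162317}{119} - 20647\right) - 33700 = - \frac{2294676}{119} - 33700 = - \frac{6304976}{119}$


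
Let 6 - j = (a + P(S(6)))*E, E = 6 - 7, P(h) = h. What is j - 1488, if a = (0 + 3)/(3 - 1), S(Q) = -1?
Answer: -2963/2 ≈ -1481.5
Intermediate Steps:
E = -1
a = 3/2 ≈ 1.5000
j = 13/2 (j = 6 - (3/2 - 1)*(-1) = 6 - (-1)/2 = 6 - 1*(-½) = 6 + ½ = 13/2 ≈ 6.5000)
j - 1488 = 13/2 - 1488 = -2963/2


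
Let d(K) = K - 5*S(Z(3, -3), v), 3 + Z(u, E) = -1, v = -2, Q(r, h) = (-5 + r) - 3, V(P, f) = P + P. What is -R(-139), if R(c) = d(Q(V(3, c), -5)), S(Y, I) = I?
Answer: -8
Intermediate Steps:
V(P, f) = 2*P
Q(r, h) = -8 + r
Z(u, E) = -4 (Z(u, E) = -3 - 1 = -4)
d(K) = 10 + K (d(K) = K - 5*(-2) = K + 10 = 10 + K)
R(c) = 8 (R(c) = 10 + (-8 + 2*3) = 10 + (-8 + 6) = 10 - 2 = 8)
-R(-139) = -1*8 = -8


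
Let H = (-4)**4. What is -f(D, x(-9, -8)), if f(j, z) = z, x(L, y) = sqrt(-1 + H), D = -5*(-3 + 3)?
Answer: -sqrt(255) ≈ -15.969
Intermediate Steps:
H = 256
D = 0 (D = -5*0 = 0)
x(L, y) = sqrt(255) (x(L, y) = sqrt(-1 + 256) = sqrt(255))
-f(D, x(-9, -8)) = -sqrt(255)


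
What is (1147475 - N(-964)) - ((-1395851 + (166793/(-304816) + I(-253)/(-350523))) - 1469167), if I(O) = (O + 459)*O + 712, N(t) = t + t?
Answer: 428920929883064771/106845018768 ≈ 4.0144e+6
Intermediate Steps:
N(t) = 2*t
I(O) = 712 + O*(459 + O) (I(O) = (459 + O)*O + 712 = O*(459 + O) + 712 = 712 + O*(459 + O))
(1147475 - N(-964)) - ((-1395851 + (166793/(-304816) + I(-253)/(-350523))) - 1469167) = (1147475 - 2*(-964)) - ((-1395851 + (166793/(-304816) + (712 + (-253)² + 459*(-253))/(-350523))) - 1469167) = (1147475 - 1*(-1928)) - ((-1395851 + (166793*(-1/304816) + (712 + 64009 - 116127)*(-1/350523))) - 1469167) = (1147475 + 1928) - ((-1395851 + (-166793/304816 - 51406*(-1/350523))) - 1469167) = 1149403 - ((-1395851 + (-166793/304816 + 51406/350523)) - 1469167) = 1149403 - ((-1395851 - 42795411443/106845018768) - 1469167) = 1149403 - (-149139769087743011/106845018768 - 1469167) = 1149403 - 1*(-306112944776069267/106845018768) = 1149403 + 306112944776069267/106845018768 = 428920929883064771/106845018768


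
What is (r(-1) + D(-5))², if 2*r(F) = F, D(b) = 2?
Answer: 9/4 ≈ 2.2500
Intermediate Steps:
r(F) = F/2
(r(-1) + D(-5))² = ((½)*(-1) + 2)² = (-½ + 2)² = (3/2)² = 9/4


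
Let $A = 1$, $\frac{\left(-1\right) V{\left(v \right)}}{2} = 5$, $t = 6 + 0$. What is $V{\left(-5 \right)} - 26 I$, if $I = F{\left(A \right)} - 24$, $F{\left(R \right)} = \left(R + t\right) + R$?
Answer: $406$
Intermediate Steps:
$t = 6$
$V{\left(v \right)} = -10$ ($V{\left(v \right)} = \left(-2\right) 5 = -10$)
$F{\left(R \right)} = 6 + 2 R$ ($F{\left(R \right)} = \left(R + 6\right) + R = \left(6 + R\right) + R = 6 + 2 R$)
$I = -16$ ($I = \left(6 + 2 \cdot 1\right) - 24 = \left(6 + 2\right) - 24 = 8 - 24 = -16$)
$V{\left(-5 \right)} - 26 I = -10 - -416 = -10 + 416 = 406$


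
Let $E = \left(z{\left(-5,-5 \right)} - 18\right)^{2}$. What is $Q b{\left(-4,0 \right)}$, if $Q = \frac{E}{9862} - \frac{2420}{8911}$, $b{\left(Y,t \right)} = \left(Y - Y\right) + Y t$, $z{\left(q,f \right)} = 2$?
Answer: $0$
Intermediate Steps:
$E = 256$ ($E = \left(2 - 18\right)^{2} = \left(-16\right)^{2} = 256$)
$b{\left(Y,t \right)} = Y t$ ($b{\left(Y,t \right)} = 0 + Y t = Y t$)
$Q = - \frac{10792412}{43940141}$ ($Q = \frac{256}{9862} - \frac{2420}{8911} = 256 \cdot \frac{1}{9862} - \frac{2420}{8911} = \frac{128}{4931} - \frac{2420}{8911} = - \frac{10792412}{43940141} \approx -0.24562$)
$Q b{\left(-4,0 \right)} = - \frac{10792412 \left(\left(-4\right) 0\right)}{43940141} = \left(- \frac{10792412}{43940141}\right) 0 = 0$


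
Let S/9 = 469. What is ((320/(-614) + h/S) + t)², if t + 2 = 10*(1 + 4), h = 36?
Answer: 46749655866384/20731104289 ≈ 2255.0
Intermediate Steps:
S = 4221 (S = 9*469 = 4221)
t = 48 (t = -2 + 10*(1 + 4) = -2 + 10*5 = -2 + 50 = 48)
((320/(-614) + h/S) + t)² = ((320/(-614) + 36/4221) + 48)² = ((320*(-1/614) + 36*(1/4221)) + 48)² = ((-160/307 + 4/469) + 48)² = (-73812/143983 + 48)² = (6837372/143983)² = 46749655866384/20731104289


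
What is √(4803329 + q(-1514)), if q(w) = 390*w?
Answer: √4212869 ≈ 2052.5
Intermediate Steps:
√(4803329 + q(-1514)) = √(4803329 + 390*(-1514)) = √(4803329 - 590460) = √4212869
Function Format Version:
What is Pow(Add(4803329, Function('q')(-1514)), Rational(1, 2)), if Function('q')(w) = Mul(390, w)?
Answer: Pow(4212869, Rational(1, 2)) ≈ 2052.5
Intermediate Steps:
Pow(Add(4803329, Function('q')(-1514)), Rational(1, 2)) = Pow(Add(4803329, Mul(390, -1514)), Rational(1, 2)) = Pow(Add(4803329, -590460), Rational(1, 2)) = Pow(4212869, Rational(1, 2))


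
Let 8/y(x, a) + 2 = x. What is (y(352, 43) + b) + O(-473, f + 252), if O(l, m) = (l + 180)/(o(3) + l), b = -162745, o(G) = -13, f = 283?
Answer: -13841409031/85050 ≈ -1.6274e+5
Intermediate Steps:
y(x, a) = 8/(-2 + x)
O(l, m) = (180 + l)/(-13 + l) (O(l, m) = (l + 180)/(-13 + l) = (180 + l)/(-13 + l))
(y(352, 43) + b) + O(-473, f + 252) = (8/(-2 + 352) - 162745) + (180 - 473)/(-13 - 473) = (8/350 - 162745) - 293/(-486) = (8*(1/350) - 162745) - 1/486*(-293) = (4/175 - 162745) + 293/486 = -28480371/175 + 293/486 = -13841409031/85050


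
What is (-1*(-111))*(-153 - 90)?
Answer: -26973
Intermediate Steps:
(-1*(-111))*(-153 - 90) = 111*(-243) = -26973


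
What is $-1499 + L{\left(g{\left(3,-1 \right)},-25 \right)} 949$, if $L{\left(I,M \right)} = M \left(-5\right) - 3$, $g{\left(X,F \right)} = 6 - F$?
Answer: $114279$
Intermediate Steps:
$L{\left(I,M \right)} = -3 - 5 M$ ($L{\left(I,M \right)} = - 5 M - 3 = -3 - 5 M$)
$-1499 + L{\left(g{\left(3,-1 \right)},-25 \right)} 949 = -1499 + \left(-3 - -125\right) 949 = -1499 + \left(-3 + 125\right) 949 = -1499 + 122 \cdot 949 = -1499 + 115778 = 114279$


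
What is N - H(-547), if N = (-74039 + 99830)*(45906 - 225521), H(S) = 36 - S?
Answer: -4632451048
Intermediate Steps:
N = -4632450465 (N = 25791*(-179615) = -4632450465)
N - H(-547) = -4632450465 - (36 - 1*(-547)) = -4632450465 - (36 + 547) = -4632450465 - 1*583 = -4632450465 - 583 = -4632451048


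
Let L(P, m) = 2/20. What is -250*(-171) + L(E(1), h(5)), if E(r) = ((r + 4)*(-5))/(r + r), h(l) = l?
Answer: 427501/10 ≈ 42750.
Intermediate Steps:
E(r) = (-20 - 5*r)/(2*r) (E(r) = ((4 + r)*(-5))/((2*r)) = (-20 - 5*r)*(1/(2*r)) = (-20 - 5*r)/(2*r))
L(P, m) = ⅒ (L(P, m) = 2*(1/20) = ⅒)
-250*(-171) + L(E(1), h(5)) = -250*(-171) + ⅒ = 42750 + ⅒ = 427501/10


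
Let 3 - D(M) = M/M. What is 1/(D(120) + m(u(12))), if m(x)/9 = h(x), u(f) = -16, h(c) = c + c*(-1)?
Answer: ½ ≈ 0.50000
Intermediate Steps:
h(c) = 0 (h(c) = c - c = 0)
m(x) = 0 (m(x) = 9*0 = 0)
D(M) = 2 (D(M) = 3 - M/M = 3 - 1*1 = 3 - 1 = 2)
1/(D(120) + m(u(12))) = 1/(2 + 0) = 1/2 = ½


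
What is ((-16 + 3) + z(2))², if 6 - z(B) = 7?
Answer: 196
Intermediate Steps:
z(B) = -1 (z(B) = 6 - 1*7 = 6 - 7 = -1)
((-16 + 3) + z(2))² = ((-16 + 3) - 1)² = (-13 - 1)² = (-14)² = 196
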